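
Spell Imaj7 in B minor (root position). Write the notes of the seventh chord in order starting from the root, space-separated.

B D# F# A#

The root, B, is scale degree 1 — the same note in B minor and B major; only the chord quality changes. In B major the chord on B is B–D#–F#–A#.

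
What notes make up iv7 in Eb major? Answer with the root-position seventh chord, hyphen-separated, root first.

Ab-Cb-Eb-Gb

The root, Ab, is scale degree 4 — the same note in Eb major and Eb minor; only the chord quality changes. Building the minor-seventh chord from the parallel minor on Ab: Ab–Cb–Eb–Gb.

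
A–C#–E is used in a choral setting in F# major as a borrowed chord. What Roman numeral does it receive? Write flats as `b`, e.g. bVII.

bIII

In F# major scale degree 3 is A#; A is its lowered form, from F# minor. The diatonic chord on degree 3 would be A#m (iii), but A–C#–E is the major chord from F# minor. As a borrowed chord it is labeled bIII.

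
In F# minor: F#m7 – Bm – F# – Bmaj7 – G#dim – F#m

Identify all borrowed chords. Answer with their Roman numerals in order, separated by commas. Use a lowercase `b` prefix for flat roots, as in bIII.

I, IVmaj7

F# minor has the diatonic set F#m, G#dim, A, Bm, C#, D, E (with V from harmonic minor). F#m7, Bm, G#dim and F#m all belong to that set. F# (F#–A#–C#) is not: scale degree 1 in F# minor carries F#m (i). In F# major the chord on that degree is F#, so here it functions as I, borrowed from the parallel major. Bmaj7 (B–D#–F#–A#) is not: scale degree 4 in F# minor carries Bm (iv). In F# major the chord on that degree is Bmaj7, so here it functions as IVmaj7, borrowed from the parallel major.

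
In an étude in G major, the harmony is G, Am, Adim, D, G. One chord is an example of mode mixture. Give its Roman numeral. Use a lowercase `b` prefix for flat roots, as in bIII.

ii°

G major has the diatonic set G, Am, Bm, C, D, Em, F#dim. G, Am and D all belong to that set. Adim (A–C–Eb) is not: scale degree 2 in G major carries Am (ii). In G minor the chord on that degree is Adim, so here it functions as ii°, borrowed from the parallel minor.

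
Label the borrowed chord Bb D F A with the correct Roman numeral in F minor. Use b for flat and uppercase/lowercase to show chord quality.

Bb is scale degree 4 in F minor. The diatonic chord on degree 4 would be Bbm (iv), but Bb–D–F–A is the major-seventh chord from F major. As a borrowed chord it is labeled IVmaj7.

IVmaj7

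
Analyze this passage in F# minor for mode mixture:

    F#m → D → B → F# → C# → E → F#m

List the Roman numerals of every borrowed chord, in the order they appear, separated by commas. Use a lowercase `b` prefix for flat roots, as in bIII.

IV, I

In F# minor (with V from harmonic minor) the diatonic chords are F#m, G#dim, A, Bm, C#, D, E. F#m, D, C# and E all belong to that set. B (B–D#–F#) doesn't fit — on degree 4 F# minor would have Bm (iv). B is the degree-4 chord of F# major, so it is the borrowed IV. F# (F#–A#–C#) is not: scale degree 1 in F# minor carries F#m (i). In F# major the chord on that degree is F#, so here it functions as I, borrowed from the parallel major.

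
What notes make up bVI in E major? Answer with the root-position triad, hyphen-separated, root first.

C-E-G

Scale degree 6 in E major is C#. bVI uses the lowered form, C, taken from E minor. Stacking thirds in E minor on C gives C–E–G.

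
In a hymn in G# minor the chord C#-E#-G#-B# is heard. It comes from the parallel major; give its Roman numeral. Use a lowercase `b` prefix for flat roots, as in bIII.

The root C# is the diatonic 4th degree of G# minor; the borrowing shows in the chord quality. C#–E#–G#–B# is a major-seventh chord — the form found in G# major, not the diatonic iv (C#m). Borrowed into G# minor it is written IVmaj7.

IVmaj7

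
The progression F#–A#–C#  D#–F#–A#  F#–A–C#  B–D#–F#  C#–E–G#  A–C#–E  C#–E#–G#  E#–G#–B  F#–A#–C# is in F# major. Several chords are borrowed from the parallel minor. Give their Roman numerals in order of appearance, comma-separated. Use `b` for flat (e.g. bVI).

i, v, bIII

F# major has the diatonic set F#, G#m, A#m, B, C#, D#m, E#dim. Of the given chords, F#–A#–C# = F#, D#–F#–A# = D#m, B–D#–F# = B, C#–E#–G# = C# and E#–G#–B = E#dim are diatonic. F#–A–C# doesn't fit — on degree 1 F# major would have F# (I). F#m is the degree-1 chord of F# minor, so it is the borrowed i. C#–E–G# doesn't fit — on degree 5 F# major would have C# (V). C#m is the degree-5 chord of F# minor, so it is the borrowed v. But A–C#–E is foreign: the diatonic iii on degree 3 is A#m, whereas A comes from F# minor. It is labeled bIII.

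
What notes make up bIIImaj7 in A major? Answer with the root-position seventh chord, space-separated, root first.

C E G B

bIIImaj7 is built on the lowered scale degree 3. In A major degree 3 is C#; lowered it becomes C. In A minor the chord on C is C–E–G–B.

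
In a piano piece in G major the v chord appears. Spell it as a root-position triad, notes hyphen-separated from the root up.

D-F-A

The root, D, is scale degree 5 — the same note in G major and G minor; only the chord quality changes. In G minor the chord on D is D–F–A.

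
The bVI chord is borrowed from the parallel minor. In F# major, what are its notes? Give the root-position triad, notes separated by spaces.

bVI is built on the lowered scale degree 6. In F# major degree 6 is D#; lowered it becomes D. In F# minor the chord on D is D–F#–A.

D F# A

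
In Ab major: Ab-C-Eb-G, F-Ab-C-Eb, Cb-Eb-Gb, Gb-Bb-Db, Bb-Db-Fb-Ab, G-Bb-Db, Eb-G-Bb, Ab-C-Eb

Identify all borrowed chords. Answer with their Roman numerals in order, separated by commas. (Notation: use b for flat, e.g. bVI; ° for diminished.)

bIII, bVII, iiø7

In Ab major the diatonic chords are Ab, Bbm, Cm, Db, Eb, Fm, Gdim. Ab–C–Eb–G = Abmaj7, F–Ab–C–Eb = Fm7, G–Bb–Db = Gdim, Eb–G–Bb = Eb and Ab–C–Eb = Ab all belong to that set. But Cb–Eb–Gb is foreign: the diatonic iii on degree 3 is Cm, whereas Cb comes from Ab minor. It is labeled bIII. But Gb–Bb–Db is foreign: the diatonic vii° on degree 7 is Gdim, whereas Gb comes from Ab minor. It is labeled bVII. Bb–Db–Fb–Ab doesn't fit — on degree 2 Ab major would have Bbm (ii). Bbm7b5 is the degree-2 chord of Ab minor, so it is the borrowed iiø7.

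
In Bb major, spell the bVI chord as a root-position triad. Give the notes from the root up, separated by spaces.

Gb Bb Db

The root of bVI is the lowered 6th degree: G becomes Gb. Stacking thirds in Bb minor on Gb gives Gb–Bb–Db.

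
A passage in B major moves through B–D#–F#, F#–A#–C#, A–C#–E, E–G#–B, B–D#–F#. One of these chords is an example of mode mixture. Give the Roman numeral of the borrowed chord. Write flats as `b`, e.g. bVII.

bVII

The diatonic triads in B major are B, C#m, D#m, E, F#, G#m, A#dim. B–D#–F# = B, F#–A#–C# = F# and E–G#–B = E all belong to that set. A–C#–E doesn't fit — on degree 7 B major would have A#dim (vii°). A is the degree-7 chord of B minor, so it is the borrowed bVII.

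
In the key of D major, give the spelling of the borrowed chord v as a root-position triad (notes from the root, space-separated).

A C E

The root, A, is scale degree 5 — the same note in D major and D minor; only the chord quality changes. In D minor the chord on A is A–C–E.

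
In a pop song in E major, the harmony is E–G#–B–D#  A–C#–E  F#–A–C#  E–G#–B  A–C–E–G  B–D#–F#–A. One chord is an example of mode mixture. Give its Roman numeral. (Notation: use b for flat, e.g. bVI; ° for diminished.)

iv7

The diatonic triads in E major are E, F#m, G#m, A, B, C#m, D#dim. E–G#–B–D# = Emaj7, A–C#–E = A, F#–A–C# = F#m, E–G#–B = E and B–D#–F#–A = B7 all belong to that set. A–C–E–G is not: scale degree 4 in E major carries A (IV). In E minor the chord on that degree is Am7, so here it functions as iv7, borrowed from the parallel minor.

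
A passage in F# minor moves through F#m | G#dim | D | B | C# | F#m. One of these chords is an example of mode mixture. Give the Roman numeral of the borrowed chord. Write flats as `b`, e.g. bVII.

IV

In F# minor (with V from harmonic minor) the diatonic chords are F#m, G#dim, A, Bm, C#, D, E. F#m, G#dim, D and C# are all diatonic. B (B–D#–F#) is not: scale degree 4 in F# minor carries Bm (iv). In F# major the chord on that degree is B, so here it functions as IV, borrowed from the parallel major.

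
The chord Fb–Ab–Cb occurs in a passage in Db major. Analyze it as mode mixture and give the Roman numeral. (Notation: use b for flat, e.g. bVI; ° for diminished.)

bIII

The root Fb is the lowered 3rd scale degree — diatonically Db major has F there. Fb–Ab–Cb is a major chord — the form found in Db minor, not the diatonic iii (Fm). Borrowed into Db major it is written bIII.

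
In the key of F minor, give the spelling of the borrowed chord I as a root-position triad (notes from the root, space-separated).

F A C

The root, F, is scale degree 1 — the same note in F minor and F major; only the chord quality changes. Building the major chord from the parallel major on F: F–A–C.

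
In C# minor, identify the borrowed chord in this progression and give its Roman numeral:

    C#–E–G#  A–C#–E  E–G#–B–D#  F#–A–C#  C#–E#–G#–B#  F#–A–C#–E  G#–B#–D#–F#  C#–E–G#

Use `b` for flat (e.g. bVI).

Imaj7

The diatonic triads in C# minor (with V from harmonic minor) are C#m, D#dim, E, F#m, G#, A, B. C#–E–G# = C#m, A–C#–E = A, E–G#–B–D# = Emaj7, F#–A–C# = F#m, F#–A–C#–E = F#m7 and G#–B#–D#–F# = G#7 all belong to that set. C#–E#–G#–B# is not: scale degree 1 in C# minor carries C#m (i). In C# major the chord on that degree is C#maj7, so here it functions as Imaj7, borrowed from the parallel major.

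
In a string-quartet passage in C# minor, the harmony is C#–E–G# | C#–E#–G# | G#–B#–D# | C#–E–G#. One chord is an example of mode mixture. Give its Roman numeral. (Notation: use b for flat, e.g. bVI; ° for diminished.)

I

The diatonic triads in C# minor (with V from harmonic minor) are C#m, D#dim, E, F#m, G#, A, B. C#–E–G# = C#m and G#–B#–D# = G# are both diatonic. But C#–E#–G# is foreign: the diatonic i on degree 1 is C#m, whereas C# comes from C# major. It is labeled I.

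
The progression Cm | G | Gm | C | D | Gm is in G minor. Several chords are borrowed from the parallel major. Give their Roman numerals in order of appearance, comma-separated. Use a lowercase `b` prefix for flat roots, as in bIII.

The diatonic triads in G minor (with V from harmonic minor) are Gm, Adim, Bb, Cm, D, Eb, F. Cm, Gm and D are all diatonic. But G (G–B–D) is foreign: the diatonic i on degree 1 is Gm, whereas G comes from G major. It is labeled I. C (C–E–G) doesn't fit — on degree 4 G minor would have Cm (iv). C is the degree-4 chord of G major, so it is the borrowed IV.

I, IV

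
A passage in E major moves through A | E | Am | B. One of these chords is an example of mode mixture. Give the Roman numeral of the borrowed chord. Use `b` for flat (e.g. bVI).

iv

The diatonic triads in E major are E, F#m, G#m, A, B, C#m, D#dim. Of the given chords, A, E and B are diatonic. Am (A–C–E) is not: scale degree 4 in E major carries A (IV). In E minor the chord on that degree is Am, so here it functions as iv, borrowed from the parallel minor.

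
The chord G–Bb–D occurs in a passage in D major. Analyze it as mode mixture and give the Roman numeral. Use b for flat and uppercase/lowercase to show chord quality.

iv

G is scale degree 4 in D major. The diatonic chord on degree 4 would be G (IV), but G–Bb–D is the minor chord from D minor. As a borrowed chord it is labeled iv.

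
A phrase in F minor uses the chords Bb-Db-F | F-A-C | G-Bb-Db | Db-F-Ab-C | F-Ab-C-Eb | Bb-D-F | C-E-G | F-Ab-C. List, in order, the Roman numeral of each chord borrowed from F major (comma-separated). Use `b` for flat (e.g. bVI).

The diatonic triads in F minor (with V from harmonic minor) are Fm, Gdim, Ab, Bbm, C, Db, Eb. Bb–Db–F = Bbm, G–Bb–Db = Gdim, Db–F–Ab–C = Dbmaj7, F–Ab–C–Eb = Fm7, C–E–G = C and F–Ab–C = Fm all belong to that set. F–A–C doesn't fit — on degree 1 F minor would have Fm (i). F is the degree-1 chord of F major, so it is the borrowed I. Bb–D–F doesn't fit — on degree 4 F minor would have Bbm (iv). Bb is the degree-4 chord of F major, so it is the borrowed IV.

I, IV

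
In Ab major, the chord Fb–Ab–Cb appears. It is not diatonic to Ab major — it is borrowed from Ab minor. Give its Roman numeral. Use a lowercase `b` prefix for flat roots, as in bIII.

The root Fb is the lowered 6th scale degree — diatonically Ab major has F there. Fb–Ab–Cb is a major chord — the form found in Ab minor, not the diatonic vi (Fm). Borrowed into Ab major it is written bVI.

bVI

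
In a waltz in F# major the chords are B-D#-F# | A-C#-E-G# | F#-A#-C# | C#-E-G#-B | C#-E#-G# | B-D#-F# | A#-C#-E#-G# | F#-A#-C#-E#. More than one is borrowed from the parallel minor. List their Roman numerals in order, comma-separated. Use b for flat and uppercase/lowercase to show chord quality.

F# major has the diatonic set F#, G#m, A#m, B, C#, D#m, E#dim. B–D#–F# = B, F#–A#–C# = F#, C#–E#–G# = C#, A#–C#–E#–G# = A#m7 and F#–A#–C#–E# = F#maj7 are all diatonic. A–C#–E–G# is not: scale degree 3 in F# major carries A#m (iii). In F# minor the chord on that degree is Amaj7, so here it functions as bIIImaj7, borrowed from the parallel minor. But C#–E–G#–B is foreign: the diatonic V on degree 5 is C#, whereas C#m7 comes from F# minor. It is labeled v7.

bIIImaj7, v7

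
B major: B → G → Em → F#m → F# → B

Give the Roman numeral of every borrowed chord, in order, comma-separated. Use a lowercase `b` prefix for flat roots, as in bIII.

bVI, iv, v

In B major the diatonic chords are B, C#m, D#m, E, F#, G#m, A#dim. B and F# are both diatonic. But G (G–B–D) is foreign: the diatonic vi on degree 6 is G#m, whereas G comes from B minor. It is labeled bVI. Em (E–G–B) doesn't fit — on degree 4 B major would have E (IV). Em is the degree-4 chord of B minor, so it is the borrowed iv. F#m (F#–A–C#) doesn't fit — on degree 5 B major would have F# (V). F#m is the degree-5 chord of B minor, so it is the borrowed v.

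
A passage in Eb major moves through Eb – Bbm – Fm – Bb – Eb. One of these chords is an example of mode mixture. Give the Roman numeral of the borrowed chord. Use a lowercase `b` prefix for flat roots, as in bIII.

In Eb major the diatonic chords are Eb, Fm, Gm, Ab, Bb, Cm, Ddim. Eb, Fm and Bb are all diatonic. Bbm (Bb–Db–F) doesn't fit — on degree 5 Eb major would have Bb (V). Bbm is the degree-5 chord of Eb minor, so it is the borrowed v.

v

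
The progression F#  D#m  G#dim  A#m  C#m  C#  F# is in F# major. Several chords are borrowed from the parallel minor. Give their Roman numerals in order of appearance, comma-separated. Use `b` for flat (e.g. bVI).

ii°, v

In F# major the diatonic chords are F#, G#m, A#m, B, C#, D#m, E#dim. F#, D#m, A#m and C# all belong to that set. G#dim (G#–B–D) doesn't fit — on degree 2 F# major would have G#m (ii). G#dim is the degree-2 chord of F# minor, so it is the borrowed ii°. C#m (C#–E–G#) is not: scale degree 5 in F# major carries C# (V). In F# minor the chord on that degree is C#m, so here it functions as v, borrowed from the parallel minor.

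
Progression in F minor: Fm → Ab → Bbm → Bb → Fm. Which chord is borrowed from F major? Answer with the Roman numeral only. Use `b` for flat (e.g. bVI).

IV

F minor has the diatonic set Fm, Gdim, Ab, Bbm, C, Db, Eb (with V from harmonic minor). Fm, Ab and Bbm all belong to that set. But Bb (Bb–D–F) is foreign: the diatonic iv on degree 4 is Bbm, whereas Bb comes from F major. It is labeled IV.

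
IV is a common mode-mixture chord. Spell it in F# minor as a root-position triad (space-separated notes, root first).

IV is built on scale degree 4, which is B in both F# minor and its parallel. Building the major chord from the parallel major on B: B–D#–F#.

B D# F#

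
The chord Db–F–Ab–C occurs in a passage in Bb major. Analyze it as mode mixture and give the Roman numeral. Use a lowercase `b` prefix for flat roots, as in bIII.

In Bb major scale degree 3 is D; Db is its lowered form, from Bb minor. Db–F–Ab–C is a major-seventh chord — the form found in Bb minor, not the diatonic iii (Dm). Borrowed into Bb major it is written bIIImaj7.

bIIImaj7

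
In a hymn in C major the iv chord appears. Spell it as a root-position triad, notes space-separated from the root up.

F Ab C

The root, F, is scale degree 4 — the same note in C major and C minor; only the chord quality changes. Stacking thirds in C minor on F gives F–Ab–C.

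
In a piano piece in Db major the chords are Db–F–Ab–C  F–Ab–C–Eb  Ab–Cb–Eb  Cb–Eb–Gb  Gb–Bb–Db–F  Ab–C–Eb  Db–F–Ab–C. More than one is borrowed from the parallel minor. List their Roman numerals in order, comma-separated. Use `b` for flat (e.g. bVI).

The diatonic triads in Db major are Db, Ebm, Fm, Gb, Ab, Bbm, Cdim. Db–F–Ab–C = Dbmaj7, F–Ab–C–Eb = Fm7, Gb–Bb–Db–F = Gbmaj7 and Ab–C–Eb = Ab all belong to that set. Ab–Cb–Eb is not: scale degree 5 in Db major carries Ab (V). In Db minor the chord on that degree is Abm, so here it functions as v, borrowed from the parallel minor. Cb–Eb–Gb is not: scale degree 7 in Db major carries Cdim (vii°). In Db minor the chord on that degree is Cb, so here it functions as bVII, borrowed from the parallel minor.

v, bVII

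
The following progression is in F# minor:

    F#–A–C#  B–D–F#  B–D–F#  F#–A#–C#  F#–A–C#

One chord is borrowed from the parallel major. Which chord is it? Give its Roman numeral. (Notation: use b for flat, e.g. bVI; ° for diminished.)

I

The diatonic triads in F# minor (with V from harmonic minor) are F#m, G#dim, A, Bm, C#, D, E. F#–A–C# = F#m and B–D–F# = Bm both belong to that set. But F#–A#–C# is foreign: the diatonic i on degree 1 is F#m, whereas F# comes from F# major. It is labeled I.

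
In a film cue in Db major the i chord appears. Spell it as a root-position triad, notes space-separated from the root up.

i is built on scale degree 1, which is Db in both Db major and its parallel. Building the minor chord from the parallel minor on Db: Db–Fb–Ab.

Db Fb Ab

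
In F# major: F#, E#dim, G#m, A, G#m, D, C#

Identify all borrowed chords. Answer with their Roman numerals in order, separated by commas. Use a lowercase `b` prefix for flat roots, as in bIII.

bIII, bVI

F# major has the diatonic set F#, G#m, A#m, B, C#, D#m, E#dim. F#, E#dim, G#m and C# all belong to that set. A (A–C#–E) doesn't fit — on degree 3 F# major would have A#m (iii). A is the degree-3 chord of F# minor, so it is the borrowed bIII. But D (D–F#–A) is foreign: the diatonic vi on degree 6 is D#m, whereas D comes from F# minor. It is labeled bVI.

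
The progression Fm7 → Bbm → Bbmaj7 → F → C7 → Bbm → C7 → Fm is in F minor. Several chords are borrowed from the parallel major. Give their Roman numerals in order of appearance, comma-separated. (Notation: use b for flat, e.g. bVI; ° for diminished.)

IVmaj7, I

The diatonic triads in F minor (with V from harmonic minor) are Fm, Gdim, Ab, Bbm, C, Db, Eb. Of the given chords, Fm7, Bbm, C7 and Fm are diatonic. Bbmaj7 (Bb–D–F–A) is not: scale degree 4 in F minor carries Bbm (iv). In F major the chord on that degree is Bbmaj7, so here it functions as IVmaj7, borrowed from the parallel major. F (F–A–C) is not: scale degree 1 in F minor carries Fm (i). In F major the chord on that degree is F, so here it functions as I, borrowed from the parallel major.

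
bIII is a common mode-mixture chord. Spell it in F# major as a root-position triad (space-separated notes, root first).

A C# E

bIII is built on the lowered scale degree 3. In F# major degree 3 is A#; lowered it becomes A. Stacking thirds in F# minor on A gives A–C#–E.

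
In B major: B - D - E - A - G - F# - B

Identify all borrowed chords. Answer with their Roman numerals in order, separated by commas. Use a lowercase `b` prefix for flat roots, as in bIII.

The diatonic triads in B major are B, C#m, D#m, E, F#, G#m, A#dim. Of the given chords, B, E and F# are diatonic. But D (D–F#–A) is foreign: the diatonic iii on degree 3 is D#m, whereas D comes from B minor. It is labeled bIII. A (A–C#–E) doesn't fit — on degree 7 B major would have A#dim (vii°). A is the degree-7 chord of B minor, so it is the borrowed bVII. G (G–B–D) is not: scale degree 6 in B major carries G#m (vi). In B minor the chord on that degree is G, so here it functions as bVI, borrowed from the parallel minor.

bIII, bVII, bVI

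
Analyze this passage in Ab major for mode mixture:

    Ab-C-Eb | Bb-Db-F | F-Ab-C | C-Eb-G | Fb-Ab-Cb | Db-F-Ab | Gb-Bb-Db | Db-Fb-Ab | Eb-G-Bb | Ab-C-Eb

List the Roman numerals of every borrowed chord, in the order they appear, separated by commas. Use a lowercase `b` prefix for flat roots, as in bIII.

The diatonic triads in Ab major are Ab, Bbm, Cm, Db, Eb, Fm, Gdim. Ab–C–Eb = Ab, Bb–Db–F = Bbm, F–Ab–C = Fm, C–Eb–G = Cm, Db–F–Ab = Db and Eb–G–Bb = Eb are all diatonic. Fb–Ab–Cb is not: scale degree 6 in Ab major carries Fm (vi). In Ab minor the chord on that degree is Fb, so here it functions as bVI, borrowed from the parallel minor. Gb–Bb–Db is not: scale degree 7 in Ab major carries Gdim (vii°). In Ab minor the chord on that degree is Gb, so here it functions as bVII, borrowed from the parallel minor. But Db–Fb–Ab is foreign: the diatonic IV on degree 4 is Db, whereas Dbm comes from Ab minor. It is labeled iv.

bVI, bVII, iv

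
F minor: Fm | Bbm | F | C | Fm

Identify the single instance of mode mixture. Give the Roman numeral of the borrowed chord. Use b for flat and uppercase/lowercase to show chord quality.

F minor has the diatonic set Fm, Gdim, Ab, Bbm, C, Db, Eb (with V from harmonic minor). Of the given chords, Fm, Bbm and C are diatonic. F (F–A–C) doesn't fit — on degree 1 F minor would have Fm (i). F is the degree-1 chord of F major, so it is the borrowed I.

I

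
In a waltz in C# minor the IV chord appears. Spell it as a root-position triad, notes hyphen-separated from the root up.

F#-A#-C#

IV is built on scale degree 4, which is F# in both C# minor and its parallel. Stacking thirds in C# major on F# gives F#–A#–C#.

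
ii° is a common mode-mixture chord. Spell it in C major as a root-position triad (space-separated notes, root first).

D F Ab

ii° is built on scale degree 2, which is D in both C major and its parallel. In C minor the chord on D is D–F–Ab.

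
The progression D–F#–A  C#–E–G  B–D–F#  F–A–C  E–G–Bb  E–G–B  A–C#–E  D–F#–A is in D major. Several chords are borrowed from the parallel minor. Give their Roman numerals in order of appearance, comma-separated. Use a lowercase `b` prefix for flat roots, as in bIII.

The diatonic triads in D major are D, Em, F#m, G, A, Bm, C#dim. D–F#–A = D, C#–E–G = C#dim, B–D–F# = Bm, E–G–B = Em and A–C#–E = A all belong to that set. F–A–C doesn't fit — on degree 3 D major would have F#m (iii). F is the degree-3 chord of D minor, so it is the borrowed bIII. But E–G–Bb is foreign: the diatonic ii on degree 2 is Em, whereas Edim comes from D minor. It is labeled ii°.

bIII, ii°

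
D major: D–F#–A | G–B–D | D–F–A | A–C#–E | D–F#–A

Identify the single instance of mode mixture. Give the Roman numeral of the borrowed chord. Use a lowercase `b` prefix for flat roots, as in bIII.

D major has the diatonic set D, Em, F#m, G, A, Bm, C#dim. Of the given chords, D–F#–A = D, G–B–D = G and A–C#–E = A are diatonic. But D–F–A is foreign: the diatonic I on degree 1 is D, whereas Dm comes from D minor. It is labeled i.

i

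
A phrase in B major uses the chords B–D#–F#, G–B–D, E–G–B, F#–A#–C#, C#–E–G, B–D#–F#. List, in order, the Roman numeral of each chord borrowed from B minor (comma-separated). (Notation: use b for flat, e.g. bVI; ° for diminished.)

bVI, iv, ii°

B major has the diatonic set B, C#m, D#m, E, F#, G#m, A#dim. Of the given chords, B–D#–F# = B and F#–A#–C# = F# are diatonic. G–B–D is not: scale degree 6 in B major carries G#m (vi). In B minor the chord on that degree is G, so here it functions as bVI, borrowed from the parallel minor. But E–G–B is foreign: the diatonic IV on degree 4 is E, whereas Em comes from B minor. It is labeled iv. C#–E–G doesn't fit — on degree 2 B major would have C#m (ii). C#dim is the degree-2 chord of B minor, so it is the borrowed ii°.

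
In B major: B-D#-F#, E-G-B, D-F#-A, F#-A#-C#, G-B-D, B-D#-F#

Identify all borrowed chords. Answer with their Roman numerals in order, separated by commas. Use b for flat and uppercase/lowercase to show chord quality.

iv, bIII, bVI

In B major the diatonic chords are B, C#m, D#m, E, F#, G#m, A#dim. B–D#–F# = B and F#–A#–C# = F# are both diatonic. E–G–B is not: scale degree 4 in B major carries E (IV). In B minor the chord on that degree is Em, so here it functions as iv, borrowed from the parallel minor. D–F#–A is not: scale degree 3 in B major carries D#m (iii). In B minor the chord on that degree is D, so here it functions as bIII, borrowed from the parallel minor. But G–B–D is foreign: the diatonic vi on degree 6 is G#m, whereas G comes from B minor. It is labeled bVI.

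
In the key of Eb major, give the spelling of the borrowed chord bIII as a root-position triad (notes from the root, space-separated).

Gb Bb Db

The root of bIII is the lowered 3rd degree: G becomes Gb. Stacking thirds in Eb minor on Gb gives Gb–Bb–Db.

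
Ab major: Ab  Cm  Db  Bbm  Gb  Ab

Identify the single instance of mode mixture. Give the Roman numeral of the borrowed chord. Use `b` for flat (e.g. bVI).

bVII

In Ab major the diatonic chords are Ab, Bbm, Cm, Db, Eb, Fm, Gdim. Of the given chords, Ab, Cm, Db and Bbm are diatonic. Gb (Gb–Bb–Db) doesn't fit — on degree 7 Ab major would have Gdim (vii°). Gb is the degree-7 chord of Ab minor, so it is the borrowed bVII.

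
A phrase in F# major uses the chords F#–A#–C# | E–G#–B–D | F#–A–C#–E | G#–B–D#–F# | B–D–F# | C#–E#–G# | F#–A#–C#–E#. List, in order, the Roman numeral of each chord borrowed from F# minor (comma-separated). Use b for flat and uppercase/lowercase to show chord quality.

The diatonic triads in F# major are F#, G#m, A#m, B, C#, D#m, E#dim. F#–A#–C# = F#, G#–B–D#–F# = G#m7, C#–E#–G# = C# and F#–A#–C#–E# = F#maj7 are all diatonic. But E–G#–B–D is foreign: the diatonic vii° on degree 7 is E#dim, whereas E7 comes from F# minor. It is labeled bVII7. F#–A–C#–E is not: scale degree 1 in F# major carries F# (I). In F# minor the chord on that degree is F#m7, so here it functions as i7, borrowed from the parallel minor. B–D–F# doesn't fit — on degree 4 F# major would have B (IV). Bm is the degree-4 chord of F# minor, so it is the borrowed iv.

bVII7, i7, iv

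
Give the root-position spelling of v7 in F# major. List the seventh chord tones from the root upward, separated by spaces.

The root, C#, is scale degree 5 — the same note in F# major and F# minor; only the chord quality changes. Stacking thirds in F# minor on C# gives C#–E–G#–B.

C# E G# B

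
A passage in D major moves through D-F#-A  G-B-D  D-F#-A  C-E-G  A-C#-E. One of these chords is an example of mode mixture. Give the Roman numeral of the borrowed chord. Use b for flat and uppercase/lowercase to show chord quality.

D major has the diatonic set D, Em, F#m, G, A, Bm, C#dim. Of the given chords, D–F#–A = D, G–B–D = G and A–C#–E = A are diatonic. C–E–G is not: scale degree 7 in D major carries C#dim (vii°). In D minor the chord on that degree is C, so here it functions as bVII, borrowed from the parallel minor.

bVII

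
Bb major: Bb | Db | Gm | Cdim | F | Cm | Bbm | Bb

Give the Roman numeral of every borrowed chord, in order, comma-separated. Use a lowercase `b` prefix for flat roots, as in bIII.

bIII, ii°, i

Bb major has the diatonic set Bb, Cm, Dm, Eb, F, Gm, Adim. Of the given chords, Bb, Gm, F and Cm are diatonic. But Db (Db–F–Ab) is foreign: the diatonic iii on degree 3 is Dm, whereas Db comes from Bb minor. It is labeled bIII. Cdim (C–Eb–Gb) doesn't fit — on degree 2 Bb major would have Cm (ii). Cdim is the degree-2 chord of Bb minor, so it is the borrowed ii°. Bbm (Bb–Db–F) is not: scale degree 1 in Bb major carries Bb (I). In Bb minor the chord on that degree is Bbm, so here it functions as i, borrowed from the parallel minor.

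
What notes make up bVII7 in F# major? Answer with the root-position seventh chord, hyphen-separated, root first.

E-G#-B-D

Scale degree 7 in F# major is E#. bVII7 uses the lowered form, E, taken from F# minor. In F# minor the chord on E is E–G#–B–D.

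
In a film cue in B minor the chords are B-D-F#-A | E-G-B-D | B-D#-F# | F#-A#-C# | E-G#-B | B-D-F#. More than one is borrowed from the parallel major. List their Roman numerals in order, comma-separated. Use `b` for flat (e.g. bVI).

In B minor (with V from harmonic minor) the diatonic chords are Bm, C#dim, D, Em, F#, G, A. Of the given chords, B–D–F#–A = Bm7, E–G–B–D = Em7, F#–A#–C# = F# and B–D–F# = Bm are diatonic. B–D#–F# is not: scale degree 1 in B minor carries Bm (i). In B major the chord on that degree is B, so here it functions as I, borrowed from the parallel major. E–G#–B doesn't fit — on degree 4 B minor would have Em (iv). E is the degree-4 chord of B major, so it is the borrowed IV.

I, IV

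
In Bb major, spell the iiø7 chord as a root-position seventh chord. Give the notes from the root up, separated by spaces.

iiø7 is built on scale degree 2, which is C in both Bb major and its parallel. Stacking thirds in Bb minor on C gives C–Eb–Gb–Bb.

C Eb Gb Bb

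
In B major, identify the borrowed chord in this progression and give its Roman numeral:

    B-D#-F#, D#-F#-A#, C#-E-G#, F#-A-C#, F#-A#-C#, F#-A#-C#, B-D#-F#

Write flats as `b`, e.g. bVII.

v

B major has the diatonic set B, C#m, D#m, E, F#, G#m, A#dim. B–D#–F# = B, D#–F#–A# = D#m, C#–E–G# = C#m and F#–A#–C# = F# are all diatonic. But F#–A–C# is foreign: the diatonic V on degree 5 is F#, whereas F#m comes from B minor. It is labeled v.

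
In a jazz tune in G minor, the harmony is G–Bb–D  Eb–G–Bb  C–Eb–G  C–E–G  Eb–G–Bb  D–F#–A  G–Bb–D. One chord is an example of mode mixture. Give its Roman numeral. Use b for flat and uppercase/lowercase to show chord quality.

G minor has the diatonic set Gm, Adim, Bb, Cm, D, Eb, F (with V from harmonic minor). G–Bb–D = Gm, Eb–G–Bb = Eb, C–Eb–G = Cm and D–F#–A = D all belong to that set. C–E–G is not: scale degree 4 in G minor carries Cm (iv). In G major the chord on that degree is C, so here it functions as IV, borrowed from the parallel major.

IV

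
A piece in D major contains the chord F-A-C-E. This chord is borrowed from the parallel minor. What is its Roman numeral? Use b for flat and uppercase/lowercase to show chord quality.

F is the lowered form of scale degree 3 in D major (the diatonic degree 3 is F#). Diatonically D major has F#m (iii) on that degree; F–A–C–E is instead the major-seventh chord native to D minor, so it takes the label bIIImaj7.

bIIImaj7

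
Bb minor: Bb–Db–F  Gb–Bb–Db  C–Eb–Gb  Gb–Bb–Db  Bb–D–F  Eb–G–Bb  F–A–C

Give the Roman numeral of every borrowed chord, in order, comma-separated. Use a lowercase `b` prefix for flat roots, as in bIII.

In Bb minor (with V from harmonic minor) the diatonic chords are Bbm, Cdim, Db, Ebm, F, Gb, Ab. Bb–Db–F = Bbm, Gb–Bb–Db = Gb, C–Eb–Gb = Cdim and F–A–C = F are all diatonic. But Bb–D–F is foreign: the diatonic i on degree 1 is Bbm, whereas Bb comes from Bb major. It is labeled I. But Eb–G–Bb is foreign: the diatonic iv on degree 4 is Ebm, whereas Eb comes from Bb major. It is labeled IV.

I, IV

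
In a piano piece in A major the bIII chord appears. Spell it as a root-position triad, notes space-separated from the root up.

The root of bIII is the lowered 3rd degree: C# becomes C. In A minor the chord on C is C–E–G.

C E G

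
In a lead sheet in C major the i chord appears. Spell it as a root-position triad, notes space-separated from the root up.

The root, C, is scale degree 1 — the same note in C major and C minor; only the chord quality changes. Stacking thirds in C minor on C gives C–Eb–G.

C Eb G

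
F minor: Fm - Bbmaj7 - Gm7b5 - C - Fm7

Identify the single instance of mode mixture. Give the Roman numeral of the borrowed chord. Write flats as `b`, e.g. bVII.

IVmaj7

F minor has the diatonic set Fm, Gdim, Ab, Bbm, C, Db, Eb (with V from harmonic minor). Of the given chords, Fm, Gm7b5, C and Fm7 are diatonic. But Bbmaj7 (Bb–D–F–A) is foreign: the diatonic iv on degree 4 is Bbm, whereas Bbmaj7 comes from F major. It is labeled IVmaj7.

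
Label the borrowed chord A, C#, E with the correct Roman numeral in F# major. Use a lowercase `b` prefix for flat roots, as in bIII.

The root A is the lowered 3rd scale degree — diatonically F# major has A# there. Diatonically F# major has A#m (iii) on that degree; A–C#–E is instead the major chord native to F# minor, so it takes the label bIII.

bIII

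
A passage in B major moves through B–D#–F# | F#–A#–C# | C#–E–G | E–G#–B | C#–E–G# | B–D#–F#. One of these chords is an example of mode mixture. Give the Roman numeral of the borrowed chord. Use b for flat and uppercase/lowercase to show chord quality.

ii°

In B major the diatonic chords are B, C#m, D#m, E, F#, G#m, A#dim. B–D#–F# = B, F#–A#–C# = F#, E–G#–B = E and C#–E–G# = C#m are all diatonic. C#–E–G is not: scale degree 2 in B major carries C#m (ii). In B minor the chord on that degree is C#dim, so here it functions as ii°, borrowed from the parallel minor.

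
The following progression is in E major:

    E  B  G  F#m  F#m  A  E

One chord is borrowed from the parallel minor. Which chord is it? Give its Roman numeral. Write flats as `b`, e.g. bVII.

bIII

In E major the diatonic chords are E, F#m, G#m, A, B, C#m, D#dim. Of the given chords, E, B, F#m and A are diatonic. G (G–B–D) doesn't fit — on degree 3 E major would have G#m (iii). G is the degree-3 chord of E minor, so it is the borrowed bIII.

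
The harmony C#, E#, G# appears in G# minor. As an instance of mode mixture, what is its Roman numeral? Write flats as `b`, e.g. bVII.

IV

The root C# is the diatonic 4th degree of G# minor; the borrowing shows in the chord quality. Diatonically G# minor has C#m (iv) on that degree; C#–E#–G# is instead the major chord native to G# major, so it takes the label IV.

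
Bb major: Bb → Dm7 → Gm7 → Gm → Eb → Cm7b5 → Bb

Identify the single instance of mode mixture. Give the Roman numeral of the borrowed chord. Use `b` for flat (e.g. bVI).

iiø7

The diatonic triads in Bb major are Bb, Cm, Dm, Eb, F, Gm, Adim. Bb, Dm7, Gm7, Gm and Eb all belong to that set. Cm7b5 (C–Eb–Gb–Bb) is not: scale degree 2 in Bb major carries Cm (ii). In Bb minor the chord on that degree is Cm7b5, so here it functions as iiø7, borrowed from the parallel minor.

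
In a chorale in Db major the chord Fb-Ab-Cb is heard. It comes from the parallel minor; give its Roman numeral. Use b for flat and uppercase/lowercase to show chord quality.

bIII

The root Fb is the lowered 3rd scale degree — diatonically Db major has F there. Fb–Ab–Cb is a major chord — the form found in Db minor, not the diatonic iii (Fm). Borrowed into Db major it is written bIII.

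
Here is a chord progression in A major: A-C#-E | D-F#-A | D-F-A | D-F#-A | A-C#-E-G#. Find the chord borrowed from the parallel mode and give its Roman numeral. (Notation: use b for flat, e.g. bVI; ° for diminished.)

iv

A major has the diatonic set A, Bm, C#m, D, E, F#m, G#dim. A–C#–E = A, D–F#–A = D and A–C#–E–G# = Amaj7 are all diatonic. D–F–A is not: scale degree 4 in A major carries D (IV). In A minor the chord on that degree is Dm, so here it functions as iv, borrowed from the parallel minor.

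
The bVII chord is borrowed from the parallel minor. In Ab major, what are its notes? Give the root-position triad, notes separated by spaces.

The root of bVII is the lowered 7th degree: G becomes Gb. In Ab minor the chord on Gb is Gb–Bb–Db.

Gb Bb Db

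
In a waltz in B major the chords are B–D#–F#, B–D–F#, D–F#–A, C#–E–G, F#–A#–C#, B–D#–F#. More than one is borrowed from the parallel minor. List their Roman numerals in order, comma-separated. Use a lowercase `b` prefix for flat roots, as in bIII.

The diatonic triads in B major are B, C#m, D#m, E, F#, G#m, A#dim. Of the given chords, B–D#–F# = B and F#–A#–C# = F# are diatonic. B–D–F# doesn't fit — on degree 1 B major would have B (I). Bm is the degree-1 chord of B minor, so it is the borrowed i. D–F#–A is not: scale degree 3 in B major carries D#m (iii). In B minor the chord on that degree is D, so here it functions as bIII, borrowed from the parallel minor. C#–E–G doesn't fit — on degree 2 B major would have C#m (ii). C#dim is the degree-2 chord of B minor, so it is the borrowed ii°.

i, bIII, ii°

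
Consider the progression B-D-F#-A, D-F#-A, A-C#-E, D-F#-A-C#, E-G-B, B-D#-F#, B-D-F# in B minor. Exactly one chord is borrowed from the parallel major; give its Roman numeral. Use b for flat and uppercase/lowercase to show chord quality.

I

B minor has the diatonic set Bm, C#dim, D, Em, F#, G, A (with V from harmonic minor). Of the given chords, B–D–F#–A = Bm7, D–F#–A = D, A–C#–E = A, D–F#–A–C# = Dmaj7, E–G–B = Em and B–D–F# = Bm are diatonic. B–D#–F# is not: scale degree 1 in B minor carries Bm (i). In B major the chord on that degree is B, so here it functions as I, borrowed from the parallel major.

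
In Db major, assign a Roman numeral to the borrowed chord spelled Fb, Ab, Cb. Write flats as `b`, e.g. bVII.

In Db major scale degree 3 is F; Fb is its lowered form, from Db minor. The diatonic chord on degree 3 would be Fm (iii), but Fb–Ab–Cb is the major chord from Db minor. As a borrowed chord it is labeled bIII.

bIII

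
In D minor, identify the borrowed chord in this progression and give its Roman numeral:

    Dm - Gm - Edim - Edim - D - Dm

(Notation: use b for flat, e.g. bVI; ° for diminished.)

In D minor (with V from harmonic minor) the diatonic chords are Dm, Edim, F, Gm, A, Bb, C. Of the given chords, Dm, Gm and Edim are diatonic. But D (D–F#–A) is foreign: the diatonic i on degree 1 is Dm, whereas D comes from D major. It is labeled I.

I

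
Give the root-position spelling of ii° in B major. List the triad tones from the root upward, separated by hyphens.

The root, C#, is scale degree 2 — the same note in B major and B minor; only the chord quality changes. Building the diminished chord from the parallel minor on C#: C#–E–G.

C#-E-G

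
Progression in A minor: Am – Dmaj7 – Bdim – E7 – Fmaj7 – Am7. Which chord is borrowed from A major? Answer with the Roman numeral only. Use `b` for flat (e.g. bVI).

The diatonic triads in A minor (with V from harmonic minor) are Am, Bdim, C, Dm, E, F, G. Of the given chords, Am, Bdim, E7, Fmaj7 and Am7 are diatonic. Dmaj7 (D–F#–A–C#) doesn't fit — on degree 4 A minor would have Dm (iv). Dmaj7 is the degree-4 chord of A major, so it is the borrowed IVmaj7.

IVmaj7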